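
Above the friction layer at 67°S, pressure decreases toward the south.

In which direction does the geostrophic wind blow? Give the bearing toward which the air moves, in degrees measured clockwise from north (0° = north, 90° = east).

The pressure-gradient force points toward the south (bearing 180°).
Geostrophic balance: in the Southern Hemisphere the Coriolis force deflects motion to the left, so the geostrophic wind blows 90° to the left of the pressure-gradient force (low pressure on the right).
Rotating 180° by 90° counterclockwise gives 090° — the wind blows toward the east.

090°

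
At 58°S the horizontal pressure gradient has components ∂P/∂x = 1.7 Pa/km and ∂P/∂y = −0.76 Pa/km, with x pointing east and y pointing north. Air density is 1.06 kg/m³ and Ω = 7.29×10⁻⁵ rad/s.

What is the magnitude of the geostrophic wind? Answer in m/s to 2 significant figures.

14 m/s

Coriolis parameter at 58°S:
f = 2Ω sin φ = 2 × 7.29×10⁻⁵ × sin 58° = 1.24×10⁻⁴ s⁻¹
In the Southern Hemisphere f is negative: f = −1.24×10⁻⁴ s⁻¹.
Component geostrophic relations (x east, y north):
u_g = −(1/(fρ)) ∂P/∂y,  v_g = (1/(fρ)) ∂P/∂x
u_g = −(−0.76×10⁻³)/(−1.24×10⁻⁴ × 1.06) = −5.80 m/s;  v_g = (1.7×10⁻³)/(−1.24×10⁻⁴ × 1.06) = −13.0 m/s
|V_g| = √(u_g² + v_g²) = 14.2 m/s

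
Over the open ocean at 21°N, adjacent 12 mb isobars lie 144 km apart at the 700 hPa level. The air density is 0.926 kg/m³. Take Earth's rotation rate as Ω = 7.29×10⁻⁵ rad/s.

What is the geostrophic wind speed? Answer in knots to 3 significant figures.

335 knots

Coriolis parameter at 21°N:
f = 2Ω sin φ = 2 × 7.29×10⁻⁵ × sin 21° = 5.23×10⁻⁵ s⁻¹
Pressure gradient: |∂P/∂n| = 1200 Pa / 144000 m = 8.33×10⁻³ Pa/m
Geostrophic balance (pressure-gradient force = Coriolis force):
V_g = (1/(fρ)) |∂P/∂n| = 8.33×10⁻³ / (5.23×10⁻⁵ × 0.926) = 172 m/s
Converting: 172 m/s × 1.944 = 335 knots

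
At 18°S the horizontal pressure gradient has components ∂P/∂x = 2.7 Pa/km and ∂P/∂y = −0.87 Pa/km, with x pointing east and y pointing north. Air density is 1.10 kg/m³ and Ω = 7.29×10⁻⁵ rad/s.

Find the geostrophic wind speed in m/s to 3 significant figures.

Coriolis parameter at 18°S:
f = 2Ω sin φ = 2 × 7.29×10⁻⁵ × sin 18° = 4.51×10⁻⁵ s⁻¹
In the Southern Hemisphere f is negative: f = −4.51×10⁻⁵ s⁻¹.
Component geostrophic relations (x east, y north):
u_g = −(1/(fρ)) ∂P/∂y,  v_g = (1/(fρ)) ∂P/∂x
u_g = −(−0.87×10⁻³)/(−4.51×10⁻⁵ × 1.10) = −17.6 m/s;  v_g = (2.7×10⁻³)/(−4.51×10⁻⁵ × 1.10) = −54.5 m/s
|V_g| = √(u_g² + v_g²) = 57.2 m/s

57.2 m/s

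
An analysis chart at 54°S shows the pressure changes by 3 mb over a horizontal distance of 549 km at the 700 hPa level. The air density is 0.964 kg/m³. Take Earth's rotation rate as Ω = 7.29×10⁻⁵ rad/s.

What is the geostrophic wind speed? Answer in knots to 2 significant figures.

Coriolis parameter at 54°S:
f = 2Ω sin φ = 2 × 7.29×10⁻⁵ × sin 54° = 1.18×10⁻⁴ s⁻¹
Pressure gradient: |∂P/∂n| = 300 Pa / 549000 m = 5.46×10⁻⁴ Pa/m
Geostrophic balance (pressure-gradient force = Coriolis force):
V_g = (1/(fρ)) |∂P/∂n| = 5.46×10⁻⁴ / (1.18×10⁻⁴ × 0.964) = 4.81 m/s
Converting: 4.81 m/s × 1.944 = 9.3 knots

9.3 knots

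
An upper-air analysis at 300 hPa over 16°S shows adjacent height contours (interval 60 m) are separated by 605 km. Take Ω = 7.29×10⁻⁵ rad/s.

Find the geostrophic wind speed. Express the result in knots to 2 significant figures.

47 knots

Coriolis parameter at 16°S:
f = 2Ω sin φ = 2 × 7.29×10⁻⁵ × sin 16° = 4.02×10⁻⁵ s⁻¹
Height gradient: |∂Z/∂n| = 60 m / 605000 m = 9.92×10⁻⁵
On a pressure surface, geostrophic balance gives V_g = (g/f)|∂Z/∂n|:
V_g = 9.81 × 9.92×10⁻⁵ / 4.02×10⁻⁵ = 24.2 m/s
Converting: 24.2 m/s × 1.944 = 47 knots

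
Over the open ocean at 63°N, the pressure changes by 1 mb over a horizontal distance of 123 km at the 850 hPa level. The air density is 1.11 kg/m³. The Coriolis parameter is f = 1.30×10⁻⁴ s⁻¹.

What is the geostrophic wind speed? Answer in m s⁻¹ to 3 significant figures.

5.63 m s⁻¹

Pressure gradient: |∂P/∂n| = 100 Pa / 123000 m = 8.13×10⁻⁴ Pa/m
Geostrophic balance (pressure-gradient force = Coriolis force):
V_g = (1/(fρ)) |∂P/∂n| = 8.13×10⁻⁴ / (1.30×10⁻⁴ × 1.11) = 5.63 m/s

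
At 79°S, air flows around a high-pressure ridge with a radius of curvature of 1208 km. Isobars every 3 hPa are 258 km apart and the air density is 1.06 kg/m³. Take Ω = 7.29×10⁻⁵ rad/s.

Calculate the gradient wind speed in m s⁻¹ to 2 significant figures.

Coriolis parameter at 79°S:
f = 2Ω sin φ = 2 × 7.29×10⁻⁵ × sin 79° = 1.43×10⁻⁴ s⁻¹
Pressure gradient: |∂P/∂n| = 300 Pa / 258000 m = 1.16×10⁻³ Pa/m
Geostrophic speed: V_g = |∂P/∂n|/(fρ) = 1.16×10⁻³/(1.43×10⁻⁴ × 1.06) = 7.66 m/s
Around a high, pressure-gradient force acts outward with centrifugal, so Coriolis balances both:
fV = (1/ρ)|∂P/∂n| + V²/R  →  V² − fR·V + fR·V_g = 0
With fR = 1.43×10⁻⁴ × 1208×10³ m = 173 m/s:
V = [fR − √((fR)² − 4 fR V_g)]/2 = [173 − √(173² − 4×173×7.66)]/2 = 8.04 m/s
Supergeostrophic (V > V_g = 7.66 m/s), as expected around a high.

8.0 m s⁻¹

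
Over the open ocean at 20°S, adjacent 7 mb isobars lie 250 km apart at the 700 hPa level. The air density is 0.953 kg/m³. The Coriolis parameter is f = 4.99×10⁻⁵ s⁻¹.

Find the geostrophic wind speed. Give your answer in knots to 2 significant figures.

Pressure gradient: |∂P/∂n| = 700 Pa / 250000 m = 2.80×10⁻³ Pa/m
Geostrophic balance (pressure-gradient force = Coriolis force):
V_g = (1/(fρ)) |∂P/∂n| = 2.80×10⁻³ / (4.99×10⁻⁵ × 0.953) = 58.9 m/s
Converting: 58.9 m/s × 1.944 = 110 knots

110 knots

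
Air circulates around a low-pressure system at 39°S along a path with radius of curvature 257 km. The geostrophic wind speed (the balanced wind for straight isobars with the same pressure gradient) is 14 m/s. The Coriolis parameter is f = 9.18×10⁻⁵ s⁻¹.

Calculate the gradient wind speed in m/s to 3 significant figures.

Around a low, centrifugal force acts outward with Coriolis, so pressure-gradient force balances both:
(1/ρ)|∂P/∂n| = fV + V²/R  →  V² + fR·V − fR·V_g = 0
With fR = 9.18×10⁻⁵ × 257×10³ m = 23.6 m/s:
V = [−fR + √((fR)² + 4 fR V_g)]/2 = [−23.6 + √(23.6² + 4×23.6×14)]/2 = 9.87 m/s
Subgeostrophic (V < V_g = 14 m/s), as expected around a low.

9.87 m/s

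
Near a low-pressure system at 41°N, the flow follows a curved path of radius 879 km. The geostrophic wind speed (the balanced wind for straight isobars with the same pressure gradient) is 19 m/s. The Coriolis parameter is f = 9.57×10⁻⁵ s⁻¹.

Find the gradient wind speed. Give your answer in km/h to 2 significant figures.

Around a low, centrifugal force acts outward with Coriolis, so pressure-gradient force balances both:
(1/ρ)|∂P/∂n| = fV + V²/R  →  V² + fR·V − fR·V_g = 0
With fR = 9.57×10⁻⁵ × 879×10³ m = 84.1 m/s:
V = [−fR + √((fR)² + 4 fR V_g)]/2 = [−84.1 + √(84.1² + 4×84.1×19)]/2 = 16 m/s
Subgeostrophic (V < V_g = 19 m/s), as expected around a low.
Converting: 16 m/s × 3.6 = 57 km/h

57 km/h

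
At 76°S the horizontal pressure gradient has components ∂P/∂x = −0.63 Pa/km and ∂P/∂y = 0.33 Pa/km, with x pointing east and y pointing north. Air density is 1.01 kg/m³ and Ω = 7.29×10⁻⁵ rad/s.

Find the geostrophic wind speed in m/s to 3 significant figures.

Coriolis parameter at 76°S:
f = 2Ω sin φ = 2 × 7.29×10⁻⁵ × sin 76° = 1.41×10⁻⁴ s⁻¹
In the Southern Hemisphere f is negative: f = −1.41×10⁻⁴ s⁻¹.
Component geostrophic relations (x east, y north):
u_g = −(1/(fρ)) ∂P/∂y,  v_g = (1/(fρ)) ∂P/∂x
u_g = −(0.33×10⁻³)/(−1.41×10⁻⁴ × 1.01) = 2.31 m/s;  v_g = (−0.63×10⁻³)/(−1.41×10⁻⁴ × 1.01) = 4.41 m/s
|V_g| = √(u_g² + v_g²) = 4.98 m/s

4.98 m/s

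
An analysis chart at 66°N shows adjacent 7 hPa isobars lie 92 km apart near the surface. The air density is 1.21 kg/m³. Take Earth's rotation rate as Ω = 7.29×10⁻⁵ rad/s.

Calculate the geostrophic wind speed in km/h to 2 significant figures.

170 km/h

Coriolis parameter at 66°N:
f = 2Ω sin φ = 2 × 7.29×10⁻⁵ × sin 66° = 1.33×10⁻⁴ s⁻¹
Pressure gradient: |∂P/∂n| = 700 Pa / 92000 m = 7.61×10⁻³ Pa/m
Geostrophic balance (pressure-gradient force = Coriolis force):
V_g = (1/(fρ)) |∂P/∂n| = 7.61×10⁻³ / (1.33×10⁻⁴ × 1.21) = 47.2 m/s
Converting: 47.2 m/s × 3.6 = 170 km/h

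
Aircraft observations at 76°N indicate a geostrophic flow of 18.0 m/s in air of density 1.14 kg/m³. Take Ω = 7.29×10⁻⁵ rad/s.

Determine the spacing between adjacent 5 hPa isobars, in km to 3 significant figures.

172 km

Coriolis parameter at 76°N:
f = 2Ω sin φ = 2 × 7.29×10⁻⁵ × sin 76° = 1.41×10⁻⁴ s⁻¹
Geostrophic balance rearranged: |∂P/∂n| = f ρ V_g
|∂P/∂n| = 1.41×10⁻⁴ × 1.14 × 18.0 = 2.90×10⁻³ Pa/m
Isobar spacing: Δn = ΔP/|∂P/∂n| = 500 Pa / 2.90×10⁻³ Pa/m = 172239 m ≈ 172 km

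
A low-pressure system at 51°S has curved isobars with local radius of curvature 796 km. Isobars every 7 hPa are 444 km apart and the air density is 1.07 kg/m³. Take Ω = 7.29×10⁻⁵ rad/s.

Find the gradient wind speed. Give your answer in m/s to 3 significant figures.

11.5 m/s

Coriolis parameter at 51°S:
f = 2Ω sin φ = 2 × 7.29×10⁻⁵ × sin 51° = 1.13×10⁻⁴ s⁻¹
Pressure gradient: |∂P/∂n| = 700 Pa / 444000 m = 1.58×10⁻³ Pa/m
Geostrophic speed: V_g = |∂P/∂n|/(fρ) = 1.58×10⁻³/(1.13×10⁻⁴ × 1.07) = 13.0 m/s
Around a low, centrifugal force acts outward with Coriolis, so pressure-gradient force balances both:
(1/ρ)|∂P/∂n| = fV + V²/R  →  V² + fR·V − fR·V_g = 0
With fR = 1.13×10⁻⁴ × 796×10³ m = 90.2 m/s:
V = [−fR + √((fR)² + 4 fR V_g)]/2 = [−90.2 + √(90.2² + 4×90.2×13)]/2 = 11.5 m/s
Subgeostrophic (V < V_g = 13 m/s), as expected around a low.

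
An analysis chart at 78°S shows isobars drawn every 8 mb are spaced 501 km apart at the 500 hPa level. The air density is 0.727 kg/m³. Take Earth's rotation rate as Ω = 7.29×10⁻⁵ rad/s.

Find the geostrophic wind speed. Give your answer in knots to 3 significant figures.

Coriolis parameter at 78°S:
f = 2Ω sin φ = 2 × 7.29×10⁻⁵ × sin 78° = 1.43×10⁻⁴ s⁻¹
Pressure gradient: |∂P/∂n| = 800 Pa / 501000 m = 1.60×10⁻³ Pa/m
Geostrophic balance (pressure-gradient force = Coriolis force):
V_g = (1/(fρ)) |∂P/∂n| = 1.60×10⁻³ / (1.43×10⁻⁴ × 0.727) = 15.4 m/s
Converting: 15.4 m/s × 1.944 = 29.9 knots

29.9 knots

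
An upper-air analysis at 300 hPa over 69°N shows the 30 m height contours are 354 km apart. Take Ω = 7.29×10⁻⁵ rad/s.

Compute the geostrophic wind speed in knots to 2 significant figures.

12 knots

Coriolis parameter at 69°N:
f = 2Ω sin φ = 2 × 7.29×10⁻⁵ × sin 69° = 1.36×10⁻⁴ s⁻¹
Height gradient: |∂Z/∂n| = 30 m / 354000 m = 8.47×10⁻⁵
On a pressure surface, geostrophic balance gives V_g = (g/f)|∂Z/∂n|:
V_g = 9.81 × 8.47×10⁻⁵ / 1.36×10⁻⁴ = 6.11 m/s
Converting: 6.11 m/s × 1.944 = 12 knots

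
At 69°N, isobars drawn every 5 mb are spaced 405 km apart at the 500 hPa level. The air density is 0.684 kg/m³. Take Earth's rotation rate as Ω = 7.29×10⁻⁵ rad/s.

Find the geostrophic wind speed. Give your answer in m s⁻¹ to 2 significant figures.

13 m s⁻¹

Coriolis parameter at 69°N:
f = 2Ω sin φ = 2 × 7.29×10⁻⁵ × sin 69° = 1.36×10⁻⁴ s⁻¹
Pressure gradient: |∂P/∂n| = 500 Pa / 405000 m = 1.23×10⁻³ Pa/m
Geostrophic balance (pressure-gradient force = Coriolis force):
V_g = (1/(fρ)) |∂P/∂n| = 1.23×10⁻³ / (1.36×10⁻⁴ × 0.684) = 13.3 m/s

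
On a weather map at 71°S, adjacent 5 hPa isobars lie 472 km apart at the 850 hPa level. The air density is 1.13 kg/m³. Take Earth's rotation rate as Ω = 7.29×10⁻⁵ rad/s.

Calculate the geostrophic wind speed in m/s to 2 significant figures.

6.8 m/s

Coriolis parameter at 71°S:
f = 2Ω sin φ = 2 × 7.29×10⁻⁵ × sin 71° = 1.38×10⁻⁴ s⁻¹
Pressure gradient: |∂P/∂n| = 500 Pa / 472000 m = 1.06×10⁻³ Pa/m
Geostrophic balance (pressure-gradient force = Coriolis force):
V_g = (1/(fρ)) |∂P/∂n| = 1.06×10⁻³ / (1.38×10⁻⁴ × 1.13) = 6.80 m/s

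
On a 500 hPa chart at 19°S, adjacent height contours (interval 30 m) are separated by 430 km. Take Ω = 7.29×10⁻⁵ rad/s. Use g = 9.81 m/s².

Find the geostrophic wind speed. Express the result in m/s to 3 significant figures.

14.4 m/s

Coriolis parameter at 19°S:
f = 2Ω sin φ = 2 × 7.29×10⁻⁵ × sin 19° = 4.75×10⁻⁵ s⁻¹
Height gradient: |∂Z/∂n| = 30 m / 430000 m = 6.98×10⁻⁵
On a pressure surface, geostrophic balance gives V_g = (g/f)|∂Z/∂n|:
V_g = 9.81 × 6.98×10⁻⁵ / 4.75×10⁻⁵ = 14.4 m/s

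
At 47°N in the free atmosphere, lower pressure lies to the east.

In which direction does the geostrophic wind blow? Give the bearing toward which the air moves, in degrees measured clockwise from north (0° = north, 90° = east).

The pressure-gradient force points toward the east (bearing 090°).
Geostrophic balance: in the Northern Hemisphere the Coriolis force deflects motion to the right, so the geostrophic wind blows 90° to the right of the pressure-gradient force (low pressure on the left).
Rotating 090° by 90° clockwise gives 180° — the wind blows toward the south.

180°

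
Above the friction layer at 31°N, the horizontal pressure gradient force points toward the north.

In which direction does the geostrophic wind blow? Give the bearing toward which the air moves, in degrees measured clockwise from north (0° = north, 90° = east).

The pressure-gradient force points toward the north (bearing 000°).
Geostrophic balance: in the Northern Hemisphere the Coriolis force deflects motion to the right, so the geostrophic wind blows 90° to the right of the pressure-gradient force (low pressure on the left).
Rotating 000° by 90° clockwise gives 090° — the wind blows toward the east.

090°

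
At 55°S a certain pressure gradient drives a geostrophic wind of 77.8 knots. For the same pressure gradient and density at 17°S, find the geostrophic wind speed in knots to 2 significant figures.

220 knots

With the same pressure gradient and density, V_g ∝ 1/f ∝ 1/sin φ.
V₂ = V₁ · sin φ₁ / sin φ₂ = 77.8 × sin 55° / sin 17°
V₂ = 77.8 × 0.8192/0.2924 = 220 knots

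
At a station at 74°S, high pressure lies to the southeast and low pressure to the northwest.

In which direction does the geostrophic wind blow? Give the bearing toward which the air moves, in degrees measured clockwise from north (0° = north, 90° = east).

225°

The pressure-gradient force points toward the northwest (bearing 315°).
Geostrophic balance: in the Southern Hemisphere the Coriolis force deflects motion to the left, so the geostrophic wind blows 90° to the left of the pressure-gradient force (low pressure on the right).
Rotating 315° by 90° counterclockwise gives 225° — the wind blows toward the southwest.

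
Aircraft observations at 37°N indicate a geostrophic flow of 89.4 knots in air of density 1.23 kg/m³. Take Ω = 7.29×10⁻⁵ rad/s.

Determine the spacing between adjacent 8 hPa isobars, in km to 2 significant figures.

Coriolis parameter at 37°N:
f = 2Ω sin φ = 2 × 7.29×10⁻⁵ × sin 37° = 8.77×10⁻⁵ s⁻¹
Wind speed in SI: 89.4 knots = 46.0 m/s
Geostrophic balance rearranged: |∂P/∂n| = f ρ V_g
|∂P/∂n| = 8.77×10⁻⁵ × 1.23 × 46.0 = 4.96×10⁻³ Pa/m
Isobar spacing: Δn = ΔP/|∂P/∂n| = 800 Pa / 4.96×10⁻³ Pa/m = 161172 m ≈ 160 km

160 km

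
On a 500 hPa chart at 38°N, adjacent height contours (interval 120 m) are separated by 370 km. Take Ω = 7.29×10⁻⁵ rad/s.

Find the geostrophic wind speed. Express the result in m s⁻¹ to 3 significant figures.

35.4 m s⁻¹

Coriolis parameter at 38°N:
f = 2Ω sin φ = 2 × 7.29×10⁻⁵ × sin 38° = 8.98×10⁻⁵ s⁻¹
Height gradient: |∂Z/∂n| = 120 m / 370000 m = 3.24×10⁻⁴
On a pressure surface, geostrophic balance gives V_g = (g/f)|∂Z/∂n|:
V_g = 9.81 × 3.24×10⁻⁴ / 8.98×10⁻⁵ = 35.4 m/s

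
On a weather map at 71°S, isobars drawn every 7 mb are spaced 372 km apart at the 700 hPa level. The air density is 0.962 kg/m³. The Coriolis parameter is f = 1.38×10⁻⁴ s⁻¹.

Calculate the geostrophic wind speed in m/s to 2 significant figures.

Pressure gradient: |∂P/∂n| = 700 Pa / 372000 m = 1.88×10⁻³ Pa/m
Geostrophic balance (pressure-gradient force = Coriolis force):
V_g = (1/(fρ)) |∂P/∂n| = 1.88×10⁻³ / (1.38×10⁻⁴ × 0.962) = 14.2 m/s

14 m/s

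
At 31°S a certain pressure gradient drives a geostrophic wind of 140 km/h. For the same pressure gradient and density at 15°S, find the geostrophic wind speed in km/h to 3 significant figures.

279 km/h

With the same pressure gradient and density, V_g ∝ 1/f ∝ 1/sin φ.
V₂ = V₁ · sin φ₁ / sin φ₂ = 140 × sin 31° / sin 15°
V₂ = 140 × 0.5150/0.2588 = 279 km/h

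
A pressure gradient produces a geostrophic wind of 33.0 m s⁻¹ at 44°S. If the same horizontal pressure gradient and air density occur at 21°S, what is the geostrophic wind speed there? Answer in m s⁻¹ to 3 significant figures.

64.0 m s⁻¹

With the same pressure gradient and density, V_g ∝ 1/f ∝ 1/sin φ.
V₂ = V₁ · sin φ₁ / sin φ₂ = 33.0 × sin 44° / sin 21°
V₂ = 33.0 × 0.6947/0.3584 = 64.0 m s⁻¹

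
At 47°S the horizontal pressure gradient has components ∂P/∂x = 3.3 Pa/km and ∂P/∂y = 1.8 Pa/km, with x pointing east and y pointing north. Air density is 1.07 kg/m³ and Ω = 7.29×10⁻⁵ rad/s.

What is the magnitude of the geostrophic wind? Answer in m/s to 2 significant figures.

Coriolis parameter at 47°S:
f = 2Ω sin φ = 2 × 7.29×10⁻⁵ × sin 47° = 1.07×10⁻⁴ s⁻¹
In the Southern Hemisphere f is negative: f = −1.07×10⁻⁴ s⁻¹.
Component geostrophic relations (x east, y north):
u_g = −(1/(fρ)) ∂P/∂y,  v_g = (1/(fρ)) ∂P/∂x
u_g = −(1.8×10⁻³)/(−1.07×10⁻⁴ × 1.07) = 15.8 m/s;  v_g = (3.3×10⁻³)/(−1.07×10⁻⁴ × 1.07) = −28.9 m/s
|V_g| = √(u_g² + v_g²) = 32.9 m/s

33 m/s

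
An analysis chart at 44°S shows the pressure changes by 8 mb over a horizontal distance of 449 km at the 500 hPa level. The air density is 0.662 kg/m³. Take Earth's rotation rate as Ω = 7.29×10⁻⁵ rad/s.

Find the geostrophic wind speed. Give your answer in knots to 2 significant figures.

52 knots

Coriolis parameter at 44°S:
f = 2Ω sin φ = 2 × 7.29×10⁻⁵ × sin 44° = 1.01×10⁻⁴ s⁻¹
Pressure gradient: |∂P/∂n| = 800 Pa / 449000 m = 1.78×10⁻³ Pa/m
Geostrophic balance (pressure-gradient force = Coriolis force):
V_g = (1/(fρ)) |∂P/∂n| = 1.78×10⁻³ / (1.01×10⁻⁴ × 0.662) = 26.6 m/s
Converting: 26.6 m/s × 1.944 = 52 knots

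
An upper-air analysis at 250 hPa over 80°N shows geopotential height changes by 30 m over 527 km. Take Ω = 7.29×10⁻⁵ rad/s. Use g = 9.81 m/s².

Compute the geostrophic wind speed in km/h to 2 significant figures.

Coriolis parameter at 80°N:
f = 2Ω sin φ = 2 × 7.29×10⁻⁵ × sin 80° = 1.44×10⁻⁴ s⁻¹
Height gradient: |∂Z/∂n| = 30 m / 527000 m = 5.69×10⁻⁵
On a pressure surface, geostrophic balance gives V_g = (g/f)|∂Z/∂n|:
V_g = 9.81 × 5.69×10⁻⁵ / 1.44×10⁻⁴ = 3.89 m/s
Converting: 3.89 m/s × 3.6 = 14 km/h

14 km/h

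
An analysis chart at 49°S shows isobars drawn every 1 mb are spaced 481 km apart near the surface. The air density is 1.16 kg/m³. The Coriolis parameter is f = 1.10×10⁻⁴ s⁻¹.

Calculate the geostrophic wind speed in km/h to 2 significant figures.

Pressure gradient: |∂P/∂n| = 100 Pa / 481000 m = 2.08×10⁻⁴ Pa/m
Geostrophic balance (pressure-gradient force = Coriolis force):
V_g = (1/(fρ)) |∂P/∂n| = 2.08×10⁻⁴ / (1.10×10⁻⁴ × 1.16) = 1.63 m/s
Converting: 1.63 m/s × 3.6 = 5.9 km/h

5.9 km/h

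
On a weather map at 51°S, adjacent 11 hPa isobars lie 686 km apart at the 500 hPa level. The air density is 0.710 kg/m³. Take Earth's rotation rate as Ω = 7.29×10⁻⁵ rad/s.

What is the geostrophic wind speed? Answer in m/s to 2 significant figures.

20 m/s

Coriolis parameter at 51°S:
f = 2Ω sin φ = 2 × 7.29×10⁻⁵ × sin 51° = 1.13×10⁻⁴ s⁻¹
Pressure gradient: |∂P/∂n| = 1100 Pa / 686000 m = 1.60×10⁻³ Pa/m
Geostrophic balance (pressure-gradient force = Coriolis force):
V_g = (1/(fρ)) |∂P/∂n| = 1.60×10⁻³ / (1.13×10⁻⁴ × 0.710) = 19.9 m/s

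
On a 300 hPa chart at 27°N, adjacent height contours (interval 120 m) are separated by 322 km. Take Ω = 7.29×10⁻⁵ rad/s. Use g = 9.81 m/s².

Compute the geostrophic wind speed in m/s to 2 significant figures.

Coriolis parameter at 27°N:
f = 2Ω sin φ = 2 × 7.29×10⁻⁵ × sin 27° = 6.62×10⁻⁵ s⁻¹
Height gradient: |∂Z/∂n| = 120 m / 322000 m = 3.73×10⁻⁴
On a pressure surface, geostrophic balance gives V_g = (g/f)|∂Z/∂n|:
V_g = 9.81 × 3.73×10⁻⁴ / 6.62×10⁻⁵ = 55.2 m/s

55 m/s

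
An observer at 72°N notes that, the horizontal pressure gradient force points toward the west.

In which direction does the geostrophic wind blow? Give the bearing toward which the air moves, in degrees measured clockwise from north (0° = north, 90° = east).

The pressure-gradient force points toward the west (bearing 270°).
Geostrophic balance: in the Northern Hemisphere the Coriolis force deflects motion to the right, so the geostrophic wind blows 90° to the right of the pressure-gradient force (low pressure on the left).
Rotating 270° by 90° clockwise gives 000° — the wind blows toward the north.

000°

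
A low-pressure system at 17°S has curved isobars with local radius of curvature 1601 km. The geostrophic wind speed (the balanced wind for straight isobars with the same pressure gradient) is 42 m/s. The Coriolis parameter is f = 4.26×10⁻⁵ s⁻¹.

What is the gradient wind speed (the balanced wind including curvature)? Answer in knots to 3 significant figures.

57.1 knots

Around a low, centrifugal force acts outward with Coriolis, so pressure-gradient force balances both:
(1/ρ)|∂P/∂n| = fV + V²/R  →  V² + fR·V − fR·V_g = 0
With fR = 4.26×10⁻⁵ × 1601×10³ m = 68.2 m/s:
V = [−fR + √((fR)² + 4 fR V_g)]/2 = [−68.2 + √(68.2² + 4×68.2×42)]/2 = 29.4 m/s
Subgeostrophic (V < V_g = 42 m/s), as expected around a low.
Converting: 29.4 m/s × 1.944 = 57.1 knots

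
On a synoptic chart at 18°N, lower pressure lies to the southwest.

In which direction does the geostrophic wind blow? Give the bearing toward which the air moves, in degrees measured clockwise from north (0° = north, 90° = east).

The pressure-gradient force points toward the southwest (bearing 225°).
Geostrophic balance: in the Northern Hemisphere the Coriolis force deflects motion to the right, so the geostrophic wind blows 90° to the right of the pressure-gradient force (low pressure on the left).
Rotating 225° by 90° clockwise gives 315° — the wind blows toward the northwest.

315°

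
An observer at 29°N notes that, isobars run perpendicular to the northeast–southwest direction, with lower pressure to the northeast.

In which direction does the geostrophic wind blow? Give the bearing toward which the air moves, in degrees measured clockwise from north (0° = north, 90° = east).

135°

The pressure-gradient force points toward the northeast (bearing 045°).
Geostrophic balance: in the Northern Hemisphere the Coriolis force deflects motion to the right, so the geostrophic wind blows 90° to the right of the pressure-gradient force (low pressure on the left).
Rotating 045° by 90° clockwise gives 135° — the wind blows toward the southeast.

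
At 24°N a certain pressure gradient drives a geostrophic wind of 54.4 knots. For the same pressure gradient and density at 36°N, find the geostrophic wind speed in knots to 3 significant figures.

37.6 knots

With the same pressure gradient and density, V_g ∝ 1/f ∝ 1/sin φ.
V₂ = V₁ · sin φ₁ / sin φ₂ = 54.4 × sin 24° / sin 36°
V₂ = 54.4 × 0.4067/0.5878 = 37.6 knots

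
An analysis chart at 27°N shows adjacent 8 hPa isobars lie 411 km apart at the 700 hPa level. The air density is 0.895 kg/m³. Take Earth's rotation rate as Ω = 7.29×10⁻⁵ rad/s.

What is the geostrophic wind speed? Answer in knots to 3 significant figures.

63.9 knots

Coriolis parameter at 27°N:
f = 2Ω sin φ = 2 × 7.29×10⁻⁵ × sin 27° = 6.62×10⁻⁵ s⁻¹
Pressure gradient: |∂P/∂n| = 800 Pa / 411000 m = 1.95×10⁻³ Pa/m
Geostrophic balance (pressure-gradient force = Coriolis force):
V_g = (1/(fρ)) |∂P/∂n| = 1.95×10⁻³ / (6.62×10⁻⁵ × 0.895) = 32.9 m/s
Converting: 32.9 m/s × 1.944 = 63.9 knots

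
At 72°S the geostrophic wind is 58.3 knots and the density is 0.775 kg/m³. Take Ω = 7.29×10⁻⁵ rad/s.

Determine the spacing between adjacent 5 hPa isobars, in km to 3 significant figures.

155 km

Coriolis parameter at 72°S:
f = 2Ω sin φ = 2 × 7.29×10⁻⁵ × sin 72° = 1.39×10⁻⁴ s⁻¹
Wind speed in SI: 58.3 knots = 30.0 m/s
Geostrophic balance rearranged: |∂P/∂n| = f ρ V_g
|∂P/∂n| = 1.39×10⁻⁴ × 0.775 × 30.0 = 3.22×10⁻³ Pa/m
Isobar spacing: Δn = ΔP/|∂P/∂n| = 500 Pa / 3.22×10⁻³ Pa/m = 155131 m ≈ 155 km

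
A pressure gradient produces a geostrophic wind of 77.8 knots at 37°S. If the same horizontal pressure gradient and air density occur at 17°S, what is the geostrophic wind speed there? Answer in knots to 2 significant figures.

160 knots

With the same pressure gradient and density, V_g ∝ 1/f ∝ 1/sin φ.
V₂ = V₁ · sin φ₁ / sin φ₂ = 77.8 × sin 37° / sin 17°
V₂ = 77.8 × 0.6018/0.2924 = 160 knots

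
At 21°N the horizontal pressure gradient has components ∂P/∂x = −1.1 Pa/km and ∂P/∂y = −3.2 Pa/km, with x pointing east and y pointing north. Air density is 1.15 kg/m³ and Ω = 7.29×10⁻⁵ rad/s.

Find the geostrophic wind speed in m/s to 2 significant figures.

56 m/s

Coriolis parameter at 21°N:
f = 2Ω sin φ = 2 × 7.29×10⁻⁵ × sin 21° = 5.23×10⁻⁵ s⁻¹
Component geostrophic relations (x east, y north):
u_g = −(1/(fρ)) ∂P/∂y,  v_g = (1/(fρ)) ∂P/∂x
u_g = −(−3.2×10⁻³)/(5.23×10⁻⁵ × 1.15) = 53.3 m/s;  v_g = (−1.1×10⁻³)/(5.23×10⁻⁵ × 1.15) = −18.3 m/s
|V_g| = √(u_g² + v_g²) = 56.3 m/s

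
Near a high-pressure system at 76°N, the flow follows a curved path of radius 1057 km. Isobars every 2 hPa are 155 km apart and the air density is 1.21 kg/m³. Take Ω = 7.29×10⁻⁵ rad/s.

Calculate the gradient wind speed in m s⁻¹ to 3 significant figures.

Coriolis parameter at 76°N:
f = 2Ω sin φ = 2 × 7.29×10⁻⁵ × sin 76° = 1.41×10⁻⁴ s⁻¹
Pressure gradient: |∂P/∂n| = 200 Pa / 155000 m = 1.29×10⁻³ Pa/m
Geostrophic speed: V_g = |∂P/∂n|/(fρ) = 1.29×10⁻³/(1.41×10⁻⁴ × 1.21) = 7.54 m/s
Around a high, pressure-gradient force acts outward with centrifugal, so Coriolis balances both:
fV = (1/ρ)|∂P/∂n| + V²/R  →  V² − fR·V + fR·V_g = 0
With fR = 1.41×10⁻⁴ × 1057×10³ m = 150 m/s:
V = [fR − √((fR)² − 4 fR V_g)]/2 = [150 − √(150² − 4×150×7.54)]/2 = 7.96 m/s
Supergeostrophic (V > V_g = 7.54 m/s), as expected around a high.

7.96 m s⁻¹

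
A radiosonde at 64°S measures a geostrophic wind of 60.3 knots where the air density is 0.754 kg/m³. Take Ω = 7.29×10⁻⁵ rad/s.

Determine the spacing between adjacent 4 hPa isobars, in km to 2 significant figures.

Coriolis parameter at 64°S:
f = 2Ω sin φ = 2 × 7.29×10⁻⁵ × sin 64° = 1.31×10⁻⁴ s⁻¹
Wind speed in SI: 60.3 knots = 31.0 m/s
Geostrophic balance rearranged: |∂P/∂n| = f ρ V_g
|∂P/∂n| = 1.31×10⁻⁴ × 0.754 × 31.0 = 3.07×10⁻³ Pa/m
Isobar spacing: Δn = ΔP/|∂P/∂n| = 400 Pa / 3.07×10⁻³ Pa/m = 130502 m ≈ 130 km

130 km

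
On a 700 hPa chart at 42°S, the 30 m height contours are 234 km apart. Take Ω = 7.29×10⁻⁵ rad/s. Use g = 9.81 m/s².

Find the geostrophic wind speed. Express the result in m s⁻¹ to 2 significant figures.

13 m s⁻¹

Coriolis parameter at 42°S:
f = 2Ω sin φ = 2 × 7.29×10⁻⁵ × sin 42° = 9.76×10⁻⁵ s⁻¹
Height gradient: |∂Z/∂n| = 30 m / 234000 m = 1.28×10⁻⁴
On a pressure surface, geostrophic balance gives V_g = (g/f)|∂Z/∂n|:
V_g = 9.81 × 1.28×10⁻⁴ / 9.76×10⁻⁵ = 12.9 m/s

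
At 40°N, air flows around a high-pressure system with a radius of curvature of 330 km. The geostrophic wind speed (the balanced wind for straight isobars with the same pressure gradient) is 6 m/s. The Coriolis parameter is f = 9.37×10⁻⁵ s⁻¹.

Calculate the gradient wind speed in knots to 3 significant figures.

15.8 knots

Around a high, pressure-gradient force acts outward with centrifugal, so Coriolis balances both:
fV = (1/ρ)|∂P/∂n| + V²/R  →  V² − fR·V + fR·V_g = 0
With fR = 9.37×10⁻⁵ × 330×10³ m = 30.9 m/s:
V = [fR − √((fR)² − 4 fR V_g)]/2 = [30.9 − √(30.9² − 4×30.9×6)]/2 = 8.15 m/s
Supergeostrophic (V > V_g = 6 m/s), as expected around a high.
Converting: 8.15 m/s × 1.944 = 15.8 knots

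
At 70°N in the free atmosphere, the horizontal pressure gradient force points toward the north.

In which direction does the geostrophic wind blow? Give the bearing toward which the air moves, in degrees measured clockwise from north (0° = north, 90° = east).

The pressure-gradient force points toward the north (bearing 000°).
Geostrophic balance: in the Northern Hemisphere the Coriolis force deflects motion to the right, so the geostrophic wind blows 90° to the right of the pressure-gradient force (low pressure on the left).
Rotating 000° by 90° clockwise gives 090° — the wind blows toward the east.

090°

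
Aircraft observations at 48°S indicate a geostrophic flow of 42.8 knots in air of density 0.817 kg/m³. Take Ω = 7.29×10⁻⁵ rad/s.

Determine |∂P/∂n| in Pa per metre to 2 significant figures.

Coriolis parameter at 48°S:
f = 2Ω sin φ = 2 × 7.29×10⁻⁵ × sin 48° = 1.08×10⁻⁴ s⁻¹
Wind speed in SI: 42.8 knots = 22.0 m/s
Geostrophic balance rearranged: |∂P/∂n| = f ρ V_g
|∂P/∂n| = 1.08×10⁻⁴ × 0.817 × 22.0 = 1.95×10⁻³ Pa/m

1.9×10⁻³ Pa/m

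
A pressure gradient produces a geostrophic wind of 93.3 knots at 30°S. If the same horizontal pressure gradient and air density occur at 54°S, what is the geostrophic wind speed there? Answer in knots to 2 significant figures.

With the same pressure gradient and density, V_g ∝ 1/f ∝ 1/sin φ.
V₂ = V₁ · sin φ₁ / sin φ₂ = 93.3 × sin 30° / sin 54°
V₂ = 93.3 × 0.5000/0.8090 = 58 knots

58 knots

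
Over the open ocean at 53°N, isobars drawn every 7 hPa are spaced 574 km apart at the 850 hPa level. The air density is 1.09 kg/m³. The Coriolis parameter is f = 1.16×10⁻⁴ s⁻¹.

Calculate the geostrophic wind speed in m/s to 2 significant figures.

Pressure gradient: |∂P/∂n| = 700 Pa / 574000 m = 1.22×10⁻³ Pa/m
Geostrophic balance (pressure-gradient force = Coriolis force):
V_g = (1/(fρ)) |∂P/∂n| = 1.22×10⁻³ / (1.16×10⁻⁴ × 1.09) = 9.64 m/s

9.6 m/s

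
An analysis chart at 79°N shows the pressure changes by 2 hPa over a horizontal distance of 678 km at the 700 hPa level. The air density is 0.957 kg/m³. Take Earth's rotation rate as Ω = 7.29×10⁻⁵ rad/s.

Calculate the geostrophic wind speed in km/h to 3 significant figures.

7.75 km/h

Coriolis parameter at 79°N:
f = 2Ω sin φ = 2 × 7.29×10⁻⁵ × sin 79° = 1.43×10⁻⁴ s⁻¹
Pressure gradient: |∂P/∂n| = 200 Pa / 678000 m = 2.95×10⁻⁴ Pa/m
Geostrophic balance (pressure-gradient force = Coriolis force):
V_g = (1/(fρ)) |∂P/∂n| = 2.95×10⁻⁴ / (1.43×10⁻⁴ × 0.957) = 2.15 m/s
Converting: 2.15 m/s × 3.6 = 7.75 km/h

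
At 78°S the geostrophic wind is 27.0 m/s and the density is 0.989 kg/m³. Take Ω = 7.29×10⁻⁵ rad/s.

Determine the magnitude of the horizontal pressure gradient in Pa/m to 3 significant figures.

Coriolis parameter at 78°S:
f = 2Ω sin φ = 2 × 7.29×10⁻⁵ × sin 78° = 1.43×10⁻⁴ s⁻¹
Geostrophic balance rearranged: |∂P/∂n| = f ρ V_g
|∂P/∂n| = 1.43×10⁻⁴ × 0.989 × 27.0 = 3.81×10⁻³ Pa/m

3.81×10⁻³ Pa/m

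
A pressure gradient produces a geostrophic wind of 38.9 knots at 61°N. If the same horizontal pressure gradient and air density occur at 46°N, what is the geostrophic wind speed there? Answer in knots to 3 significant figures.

47.3 knots

With the same pressure gradient and density, V_g ∝ 1/f ∝ 1/sin φ.
V₂ = V₁ · sin φ₁ / sin φ₂ = 38.9 × sin 61° / sin 46°
V₂ = 38.9 × 0.8746/0.7193 = 47.3 knots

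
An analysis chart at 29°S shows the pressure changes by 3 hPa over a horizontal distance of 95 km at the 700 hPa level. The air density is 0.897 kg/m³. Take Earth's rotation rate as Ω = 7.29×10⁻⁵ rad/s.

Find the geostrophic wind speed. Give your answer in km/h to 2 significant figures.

Coriolis parameter at 29°S:
f = 2Ω sin φ = 2 × 7.29×10⁻⁵ × sin 29° = 7.07×10⁻⁵ s⁻¹
Pressure gradient: |∂P/∂n| = 300 Pa / 95000 m = 3.16×10⁻³ Pa/m
Geostrophic balance (pressure-gradient force = Coriolis force):
V_g = (1/(fρ)) |∂P/∂n| = 3.16×10⁻³ / (7.07×10⁻⁵ × 0.897) = 49.8 m/s
Converting: 49.8 m/s × 3.6 = 180 km/h

180 km/h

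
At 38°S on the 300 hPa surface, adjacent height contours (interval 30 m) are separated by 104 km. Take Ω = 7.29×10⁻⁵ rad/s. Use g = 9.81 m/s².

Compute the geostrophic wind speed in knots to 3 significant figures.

61.3 knots

Coriolis parameter at 38°S:
f = 2Ω sin φ = 2 × 7.29×10⁻⁵ × sin 38° = 8.98×10⁻⁵ s⁻¹
Height gradient: |∂Z/∂n| = 30 m / 104000 m = 2.88×10⁻⁴
On a pressure surface, geostrophic balance gives V_g = (g/f)|∂Z/∂n|:
V_g = 9.81 × 2.88×10⁻⁴ / 8.98×10⁻⁵ = 31.5 m/s
Converting: 31.5 m/s × 1.944 = 61.3 knots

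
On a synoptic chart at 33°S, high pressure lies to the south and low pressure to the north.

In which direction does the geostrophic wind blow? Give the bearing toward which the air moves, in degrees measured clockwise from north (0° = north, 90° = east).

270°

The pressure-gradient force points toward the north (bearing 000°).
Geostrophic balance: in the Southern Hemisphere the Coriolis force deflects motion to the left, so the geostrophic wind blows 90° to the left of the pressure-gradient force (low pressure on the right).
Rotating 000° by 90° counterclockwise gives 270° — the wind blows toward the west.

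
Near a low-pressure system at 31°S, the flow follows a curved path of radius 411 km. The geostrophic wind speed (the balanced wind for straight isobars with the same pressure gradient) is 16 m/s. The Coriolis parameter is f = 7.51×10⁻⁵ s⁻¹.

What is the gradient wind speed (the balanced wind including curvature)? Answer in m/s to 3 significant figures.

11.6 m/s

Around a low, centrifugal force acts outward with Coriolis, so pressure-gradient force balances both:
(1/ρ)|∂P/∂n| = fV + V²/R  →  V² + fR·V − fR·V_g = 0
With fR = 7.51×10⁻⁵ × 411×10³ m = 30.9 m/s:
V = [−fR + √((fR)² + 4 fR V_g)]/2 = [−30.9 + √(30.9² + 4×30.9×16)]/2 = 11.6 m/s
Subgeostrophic (V < V_g = 16 m/s), as expected around a low.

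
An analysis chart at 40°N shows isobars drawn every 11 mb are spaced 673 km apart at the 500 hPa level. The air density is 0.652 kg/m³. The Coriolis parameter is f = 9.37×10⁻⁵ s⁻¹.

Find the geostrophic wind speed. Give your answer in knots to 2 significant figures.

Pressure gradient: |∂P/∂n| = 1100 Pa / 673000 m = 1.63×10⁻³ Pa/m
Geostrophic balance (pressure-gradient force = Coriolis force):
V_g = (1/(fρ)) |∂P/∂n| = 1.63×10⁻³ / (9.37×10⁻⁵ × 0.652) = 26.8 m/s
Converting: 26.8 m/s × 1.944 = 52 knots

52 knots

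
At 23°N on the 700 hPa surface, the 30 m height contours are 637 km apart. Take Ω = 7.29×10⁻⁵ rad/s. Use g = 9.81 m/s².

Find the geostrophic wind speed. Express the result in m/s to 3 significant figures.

8.11 m/s

Coriolis parameter at 23°N:
f = 2Ω sin φ = 2 × 7.29×10⁻⁵ × sin 23° = 5.70×10⁻⁵ s⁻¹
Height gradient: |∂Z/∂n| = 30 m / 637000 m = 4.71×10⁻⁵
On a pressure surface, geostrophic balance gives V_g = (g/f)|∂Z/∂n|:
V_g = 9.81 × 4.71×10⁻⁵ / 5.70×10⁻⁵ = 8.11 m/s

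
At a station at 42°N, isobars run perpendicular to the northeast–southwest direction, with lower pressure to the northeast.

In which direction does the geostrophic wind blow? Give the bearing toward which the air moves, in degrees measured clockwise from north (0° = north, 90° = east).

The pressure-gradient force points toward the northeast (bearing 045°).
Geostrophic balance: in the Northern Hemisphere the Coriolis force deflects motion to the right, so the geostrophic wind blows 90° to the right of the pressure-gradient force (low pressure on the left).
Rotating 045° by 90° clockwise gives 135° — the wind blows toward the southeast.

135°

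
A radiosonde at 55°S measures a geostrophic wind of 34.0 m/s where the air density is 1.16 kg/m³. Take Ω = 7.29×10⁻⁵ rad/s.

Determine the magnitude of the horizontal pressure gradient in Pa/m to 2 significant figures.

4.7×10⁻³ Pa/m

Coriolis parameter at 55°S:
f = 2Ω sin φ = 2 × 7.29×10⁻⁵ × sin 55° = 1.19×10⁻⁴ s⁻¹
Geostrophic balance rearranged: |∂P/∂n| = f ρ V_g
|∂P/∂n| = 1.19×10⁻⁴ × 1.16 × 34.0 = 4.71×10⁻³ Pa/m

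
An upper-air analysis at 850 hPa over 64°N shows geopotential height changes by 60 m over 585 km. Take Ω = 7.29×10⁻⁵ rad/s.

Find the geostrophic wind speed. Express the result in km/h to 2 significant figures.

28 km/h

Coriolis parameter at 64°N:
f = 2Ω sin φ = 2 × 7.29×10⁻⁵ × sin 64° = 1.31×10⁻⁴ s⁻¹
Height gradient: |∂Z/∂n| = 60 m / 585000 m = 1.03×10⁻⁴
On a pressure surface, geostrophic balance gives V_g = (g/f)|∂Z/∂n|:
V_g = 9.81 × 1.03×10⁻⁴ / 1.31×10⁻⁴ = 7.68 m/s
Converting: 7.68 m/s × 3.6 = 28 km/h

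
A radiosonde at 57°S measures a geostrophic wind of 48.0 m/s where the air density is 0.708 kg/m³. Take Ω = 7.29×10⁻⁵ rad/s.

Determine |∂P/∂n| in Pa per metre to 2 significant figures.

Coriolis parameter at 57°S:
f = 2Ω sin φ = 2 × 7.29×10⁻⁵ × sin 57° = 1.22×10⁻⁴ s⁻¹
Geostrophic balance rearranged: |∂P/∂n| = f ρ V_g
|∂P/∂n| = 1.22×10⁻⁴ × 0.708 × 48.0 = 4.16×10⁻³ Pa/m

4.2×10⁻³ Pa/m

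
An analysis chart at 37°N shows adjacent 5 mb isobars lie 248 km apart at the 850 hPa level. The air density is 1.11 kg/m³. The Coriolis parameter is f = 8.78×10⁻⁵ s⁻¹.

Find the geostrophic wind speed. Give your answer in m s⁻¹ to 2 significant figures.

Pressure gradient: |∂P/∂n| = 500 Pa / 248000 m = 2.02×10⁻³ Pa/m
Geostrophic balance (pressure-gradient force = Coriolis force):
V_g = (1/(fρ)) |∂P/∂n| = 2.02×10⁻³ / (8.78×10⁻⁵ × 1.11) = 20.7 m/s

21 m s⁻¹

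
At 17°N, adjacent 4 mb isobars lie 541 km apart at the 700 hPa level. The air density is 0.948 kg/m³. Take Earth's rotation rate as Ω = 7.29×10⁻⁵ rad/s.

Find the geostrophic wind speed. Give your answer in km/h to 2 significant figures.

66 km/h

Coriolis parameter at 17°N:
f = 2Ω sin φ = 2 × 7.29×10⁻⁵ × sin 17° = 4.26×10⁻⁵ s⁻¹
Pressure gradient: |∂P/∂n| = 400 Pa / 541000 m = 7.39×10⁻⁴ Pa/m
Geostrophic balance (pressure-gradient force = Coriolis force):
V_g = (1/(fρ)) |∂P/∂n| = 7.39×10⁻⁴ / (4.26×10⁻⁵ × 0.948) = 18.3 m/s
Converting: 18.3 m/s × 3.6 = 66 km/h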